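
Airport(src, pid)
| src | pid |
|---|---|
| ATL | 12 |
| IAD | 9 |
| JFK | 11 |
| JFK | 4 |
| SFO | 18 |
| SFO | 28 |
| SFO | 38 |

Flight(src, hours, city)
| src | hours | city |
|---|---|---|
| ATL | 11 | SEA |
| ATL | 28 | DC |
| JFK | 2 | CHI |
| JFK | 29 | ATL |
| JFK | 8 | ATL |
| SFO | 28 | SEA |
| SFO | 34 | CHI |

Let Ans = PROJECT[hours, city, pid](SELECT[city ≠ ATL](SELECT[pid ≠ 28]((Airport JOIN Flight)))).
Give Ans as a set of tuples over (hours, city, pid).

{(11, SEA, 12), (2, CHI, 11), (2, CHI, 4), (28, DC, 12), (28, SEA, 18), (28, SEA, 38), (34, CHI, 18), (34, CHI, 38)}

Natural join on src: {(ATL, 12, 11, SEA), (ATL, 12, 28, DC), (JFK, 11, 2, CHI), (JFK, 11, 29, ATL), (JFK, 11, 8, ATL), (JFK, 4, 2, CHI), (JFK, 4, 29, ATL), (JFK, 4, 8, ATL), (SFO, 18, 28, SEA), (SFO, 18, 34, CHI), (SFO, 28, 28, SEA), (SFO, 28, 34, CHI), (SFO, 38, 28, SEA), (SFO, 38, 34, CHI)}
Filtering on pid ≠ 28 leaves {(ATL, 12, 11, SEA), (ATL, 12, 28, DC), (JFK, 11, 2, CHI), (JFK, 11, 29, ATL), (JFK, 11, 8, ATL), (JFK, 4, 2, CHI), (JFK, 4, 29, ATL), (JFK, 4, 8, ATL), (SFO, 18, 28, SEA), (SFO, 18, 34, CHI), (SFO, 38, 28, SEA), (SFO, 38, 34, CHI)}.
Filtering on city ≠ ATL leaves {(ATL, 12, 11, SEA), (ATL, 12, 28, DC), (JFK, 11, 2, CHI), (JFK, 4, 2, CHI), (SFO, 18, 28, SEA), (SFO, 18, 34, CHI), (SFO, 38, 28, SEA), (SFO, 38, 34, CHI)}.
Keep only column(s) hours, city, pid: {(11, SEA, 12), (2, CHI, 11), (2, CHI, 4), (28, DC, 12), (28, SEA, 18), (28, SEA, 38), (34, CHI, 18), (34, CHI, 38)}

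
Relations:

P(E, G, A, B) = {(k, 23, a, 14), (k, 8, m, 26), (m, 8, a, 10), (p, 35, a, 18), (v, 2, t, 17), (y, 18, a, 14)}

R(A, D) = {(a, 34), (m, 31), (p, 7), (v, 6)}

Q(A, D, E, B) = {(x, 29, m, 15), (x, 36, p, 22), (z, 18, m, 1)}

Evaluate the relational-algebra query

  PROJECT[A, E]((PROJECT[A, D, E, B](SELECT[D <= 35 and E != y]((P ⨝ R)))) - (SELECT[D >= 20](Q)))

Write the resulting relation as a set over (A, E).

{(a, k), (a, m), (a, p), (m, k)}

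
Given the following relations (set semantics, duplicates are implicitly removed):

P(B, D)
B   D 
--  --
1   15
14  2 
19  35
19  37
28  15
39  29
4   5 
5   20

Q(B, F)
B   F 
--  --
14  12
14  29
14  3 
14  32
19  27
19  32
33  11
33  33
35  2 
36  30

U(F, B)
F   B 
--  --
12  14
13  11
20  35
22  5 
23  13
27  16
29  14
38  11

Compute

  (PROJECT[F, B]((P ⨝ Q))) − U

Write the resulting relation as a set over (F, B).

{(27, 19), (3, 14), (32, 14), (32, 19)}

P ⋈ Q (natural join on B): {(14, 2, 12), (14, 2, 29), (14, 2, 3), (14, 2, 32), (19, 35, 27), (19, 35, 32), (19, 37, 27), (19, 37, 32)}
Keep only column(s) F, B (2 duplicate(s) eliminated): {(12, 14), (27, 19), (29, 14), (3, 14), (32, 14), (32, 19)}
Taking the difference: {(27, 19), (3, 14), (32, 14), (32, 19)}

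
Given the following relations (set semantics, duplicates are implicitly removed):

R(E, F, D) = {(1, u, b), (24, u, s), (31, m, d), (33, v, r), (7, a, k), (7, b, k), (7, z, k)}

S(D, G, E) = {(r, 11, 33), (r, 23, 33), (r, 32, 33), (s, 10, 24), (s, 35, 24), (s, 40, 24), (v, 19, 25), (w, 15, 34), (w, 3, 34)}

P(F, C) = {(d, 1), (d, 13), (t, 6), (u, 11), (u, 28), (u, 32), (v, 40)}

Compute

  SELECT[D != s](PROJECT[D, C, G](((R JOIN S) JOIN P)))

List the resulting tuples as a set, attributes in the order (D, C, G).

{(r, 40, 11), (r, 40, 23), (r, 40, 32)}

Joining R and S on E, D yields {(24, u, s, 10), (24, u, s, 35), (24, u, s, 40), (33, v, r, 11), (33, v, r, 23), (33, v, r, 32)}.
Joining (R JOIN S) and P on F yields {(24, u, s, 10, 11), (24, u, s, 10, 28), (24, u, s, 10, 32), (24, u, s, 35, 11), (24, u, s, 35, 28), (24, u, s, 35, 32), (24, u, s, 40, 11), (24, u, s, 40, 28), (24, u, s, 40, 32), (33, v, r, 11, 40), (33, v, r, 23, 40), (33, v, r, 32, 40)}.
π_{D, C, G} gives {(r, 40, 11), (r, 40, 23), (r, 40, 32), (s, 11, 10), (s, 11, 35), (s, 11, 40), (s, 28, 10), (s, 28, 35), (s, 28, 40), (s, 32, 10), (s, 32, 35), (s, 32, 40)}.
Selection D != s: {(r, 40, 11), (r, 40, 23), (r, 40, 32)}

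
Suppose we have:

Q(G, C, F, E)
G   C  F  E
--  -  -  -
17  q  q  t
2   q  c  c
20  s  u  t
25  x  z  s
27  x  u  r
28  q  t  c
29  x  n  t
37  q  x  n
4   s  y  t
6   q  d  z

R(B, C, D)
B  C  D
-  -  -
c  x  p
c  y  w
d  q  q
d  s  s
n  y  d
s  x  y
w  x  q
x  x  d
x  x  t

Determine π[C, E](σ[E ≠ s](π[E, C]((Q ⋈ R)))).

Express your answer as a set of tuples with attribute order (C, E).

Natural join on C: {(17, q, q, t, d, q), (2, q, c, c, d, q), (20, s, u, t, d, s), (25, x, z, s, c, p), (25, x, z, s, s, y), (25, x, z, s, w, q), (25, x, z, s, x, d), (25, x, z, s, x, t), (27, x, u, r, c, p), (27, x, u, r, s, y), (27, x, u, r, w, q), (27, x, u, r, x, d), (27, x, u, r, x, t), (28, q, t, c, d, q), (29, x, n, t, c, p), (29, x, n, t, s, y), (29, x, n, t, w, q), (29, x, n, t, x, d), (29, x, n, t, x, t), (37, q, x, n, d, q), (4, s, y, t, d, s), (6, q, d, z, d, q)}
Keep only column(s) E, C (14 duplicate(s) eliminated): {(c, q), (n, q), (r, x), (s, x), (t, q), (t, s), (t, x), (z, q)}
Filtering on E ≠ s leaves {(c, q), (n, q), (r, x), (t, q), (t, s), (t, x), (z, q)}.
Keep only column(s) C, E: {(q, c), (q, n), (q, t), (q, z), (s, t), (x, r), (x, t)}

{(q, c), (q, n), (q, t), (q, z), (s, t), (x, r), (x, t)}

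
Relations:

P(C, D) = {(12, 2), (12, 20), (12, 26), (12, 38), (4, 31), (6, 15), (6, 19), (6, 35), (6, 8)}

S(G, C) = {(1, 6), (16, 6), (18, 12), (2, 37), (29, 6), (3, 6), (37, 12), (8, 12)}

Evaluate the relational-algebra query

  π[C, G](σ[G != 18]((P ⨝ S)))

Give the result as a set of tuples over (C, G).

{(12, 37), (12, 8), (6, 1), (6, 16), (6, 29), (6, 3)}

P ⋈ S (natural join on C): {(12, 2, 18), (12, 2, 37), (12, 2, 8), (12, 20, 18), (12, 20, 37), (12, 20, 8), (12, 26, 18), (12, 26, 37), (12, 26, 8), (12, 38, 18), (12, 38, 37), (12, 38, 8), (6, 15, 1), (6, 15, 16), (6, 15, 29), (6, 15, 3), (6, 19, 1), (6, 19, 16), (6, 19, 29), (6, 19, 3), (6, 35, 1), (6, 35, 16), (6, 35, 29), (6, 35, 3), (6, 8, 1), (6, 8, 16), (6, 8, 29), (6, 8, 3)}
Filtering on G != 18 leaves {(12, 2, 37), (12, 2, 8), (12, 20, 37), (12, 20, 8), (12, 26, 37), (12, 26, 8), (12, 38, 37), (12, 38, 8), (6, 15, 1), (6, 15, 16), (6, 15, 29), (6, 15, 3), (6, 19, 1), (6, 19, 16), (6, 19, 29), (6, 19, 3), (6, 35, 1), (6, 35, 16), (6, 35, 29), (6, 35, 3), (6, 8, 1), (6, 8, 16), (6, 8, 29), (6, 8, 3)}.
Keep only column(s) C, G (18 duplicate(s) eliminated): {(12, 37), (12, 8), (6, 1), (6, 16), (6, 29), (6, 3)}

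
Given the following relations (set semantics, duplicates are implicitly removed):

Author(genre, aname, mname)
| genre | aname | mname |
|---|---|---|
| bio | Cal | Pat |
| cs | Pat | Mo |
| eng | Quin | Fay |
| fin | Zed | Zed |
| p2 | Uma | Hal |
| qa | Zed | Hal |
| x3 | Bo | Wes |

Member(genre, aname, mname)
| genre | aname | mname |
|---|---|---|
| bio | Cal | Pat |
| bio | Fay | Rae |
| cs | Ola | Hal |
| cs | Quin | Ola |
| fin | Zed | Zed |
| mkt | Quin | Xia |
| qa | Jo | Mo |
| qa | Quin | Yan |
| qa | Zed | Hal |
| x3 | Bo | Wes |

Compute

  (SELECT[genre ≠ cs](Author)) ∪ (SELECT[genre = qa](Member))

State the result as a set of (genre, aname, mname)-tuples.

{(bio, Cal, Pat), (eng, Quin, Fay), (fin, Zed, Zed), (p2, Uma, Hal), (qa, Jo, Mo), (qa, Quin, Yan), (qa, Zed, Hal), (x3, Bo, Wes)}

Selection genre ≠ cs: {(bio, Cal, Pat), (eng, Quin, Fay), (fin, Zed, Zed), (p2, Uma, Hal), (qa, Zed, Hal), (x3, Bo, Wes)}
Selection genre = qa: {(qa, Jo, Mo), (qa, Quin, Yan), (qa, Zed, Hal)}
Taking the union: {(bio, Cal, Pat), (eng, Quin, Fay), (fin, Zed, Zed), (p2, Uma, Hal), (qa, Jo, Mo), (qa, Quin, Yan), (qa, Zed, Hal), (x3, Bo, Wes)}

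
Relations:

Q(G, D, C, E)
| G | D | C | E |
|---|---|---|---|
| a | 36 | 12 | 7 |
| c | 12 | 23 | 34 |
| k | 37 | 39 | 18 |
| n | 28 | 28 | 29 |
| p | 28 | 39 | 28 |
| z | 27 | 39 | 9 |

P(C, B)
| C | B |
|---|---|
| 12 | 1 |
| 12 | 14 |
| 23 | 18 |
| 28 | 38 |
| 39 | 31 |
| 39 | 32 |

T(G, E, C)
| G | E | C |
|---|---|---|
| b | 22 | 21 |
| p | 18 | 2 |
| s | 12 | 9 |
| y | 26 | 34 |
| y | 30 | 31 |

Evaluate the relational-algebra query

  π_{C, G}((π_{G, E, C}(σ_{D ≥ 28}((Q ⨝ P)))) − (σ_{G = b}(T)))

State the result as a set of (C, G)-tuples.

{(12, a), (28, n), (39, k), (39, p)}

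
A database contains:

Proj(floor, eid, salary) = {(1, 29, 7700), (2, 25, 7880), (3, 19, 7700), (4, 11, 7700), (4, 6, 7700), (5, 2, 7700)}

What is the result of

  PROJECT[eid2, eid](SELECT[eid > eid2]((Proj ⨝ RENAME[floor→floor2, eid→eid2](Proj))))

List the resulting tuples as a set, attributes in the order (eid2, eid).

ρ[floor→floor2, eid→eid2]: schema becomes (floor2, eid2, salary); tuples unchanged.
Joining Proj and RENAME[floor→floor2, eid→eid2](Proj) on salary yields {(1, 29, 7700, 1, 29), (1, 29, 7700, 3, 19), (1, 29, 7700, 4, 11), (1, 29, 7700, 4, 6), (1, 29, 7700, 5, 2), (2, 25, 7880, 2, 25), (3, 19, 7700, 1, 29), (3, 19, 7700, 3, 19), (3, 19, 7700, 4, 11), (3, 19, 7700, 4, 6), (3, 19, 7700, 5, 2), (4, 11, 7700, 1, 29), (4, 11, 7700, 3, 19), (4, 11, 7700, 4, 11), (4, 11, 7700, 4, 6), (4, 11, 7700, 5, 2), (4, 6, 7700, 1, 29), (4, 6, 7700, 3, 19), (4, 6, 7700, 4, 11), (4, 6, 7700, 4, 6), (4, 6, 7700, 5, 2), (5, 2, 7700, 1, 29), (5, 2, 7700, 3, 19), (5, 2, 7700, 4, 11), (5, 2, 7700, 4, 6), (5, 2, 7700, 5, 2)}.
Selection eid > eid2: {(1, 29, 7700, 3, 19), (1, 29, 7700, 4, 11), (1, 29, 7700, 4, 6), (1, 29, 7700, 5, 2), (3, 19, 7700, 4, 11), (3, 19, 7700, 4, 6), (3, 19, 7700, 5, 2), (4, 11, 7700, 4, 6), (4, 11, 7700, 5, 2), (4, 6, 7700, 5, 2)}
Projecting to eid2, eid: {(11, 19), (11, 29), (19, 29), (2, 11), (2, 19), (2, 29), (2, 6), (6, 11), (6, 19), (6, 29)}

{(11, 19), (11, 29), (19, 29), (2, 11), (2, 19), (2, 29), (2, 6), (6, 11), (6, 19), (6, 29)}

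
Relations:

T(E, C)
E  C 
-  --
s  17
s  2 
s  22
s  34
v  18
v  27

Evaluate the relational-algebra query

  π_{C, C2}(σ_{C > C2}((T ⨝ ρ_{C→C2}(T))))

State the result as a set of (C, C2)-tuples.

ρ[C→C2]: schema becomes (E, C2); tuples unchanged.
Joining T and ρ_{C→C2}(T) on E yields {(s, 17, 17), (s, 17, 2), (s, 17, 22), (s, 17, 34), (s, 2, 17), (s, 2, 2), (s, 2, 22), (s, 2, 34), (s, 22, 17), (s, 22, 2), (s, 22, 22), (s, 22, 34), (s, 34, 17), (s, 34, 2), (s, 34, 22), (s, 34, 34), (v, 18, 18), (v, 18, 27), (v, 27, 18), (v, 27, 27)}.
σ[C > C2]: keep tuples satisfying C > C2 → {(s, 17, 2), (s, 22, 17), (s, 22, 2), (s, 34, 17), (s, 34, 2), (s, 34, 22), (v, 27, 18)}
Keep only column(s) C, C2: {(17, 2), (22, 17), (22, 2), (27, 18), (34, 17), (34, 2), (34, 22)}

{(17, 2), (22, 17), (22, 2), (27, 18), (34, 17), (34, 2), (34, 22)}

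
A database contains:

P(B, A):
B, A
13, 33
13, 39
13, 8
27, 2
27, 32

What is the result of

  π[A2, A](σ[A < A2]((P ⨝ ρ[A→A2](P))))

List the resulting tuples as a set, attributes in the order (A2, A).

{(32, 2), (33, 8), (39, 33), (39, 8)}

ρ[A→A2]: schema becomes (B, A2); tuples unchanged.
Joining P and ρ[A→A2](P) on B yields {(13, 33, 33), (13, 33, 39), (13, 33, 8), (13, 39, 33), (13, 39, 39), (13, 39, 8), (13, 8, 33), (13, 8, 39), (13, 8, 8), (27, 2, 2), (27, 2, 32), (27, 32, 2), (27, 32, 32)}.
σ[A < A2]: keep tuples satisfying A < A2 → {(13, 33, 39), (13, 8, 33), (13, 8, 39), (27, 2, 32)}
Keep only column(s) A2, A: {(32, 2), (33, 8), (39, 33), (39, 8)}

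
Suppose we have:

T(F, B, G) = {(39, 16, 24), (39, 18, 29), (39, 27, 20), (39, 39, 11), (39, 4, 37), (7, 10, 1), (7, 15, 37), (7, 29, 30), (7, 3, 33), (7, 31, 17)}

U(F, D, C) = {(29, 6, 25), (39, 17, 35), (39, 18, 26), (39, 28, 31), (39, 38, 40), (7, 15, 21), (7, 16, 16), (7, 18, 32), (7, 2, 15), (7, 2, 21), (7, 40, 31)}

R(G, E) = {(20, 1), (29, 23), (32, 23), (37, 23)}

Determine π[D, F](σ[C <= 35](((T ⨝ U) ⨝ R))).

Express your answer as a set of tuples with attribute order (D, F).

{(15, 7), (16, 7), (17, 39), (18, 39), (18, 7), (2, 7), (28, 39), (40, 7)}

Joining T and U on F yields {(39, 16, 24, 17, 35), (39, 16, 24, 18, 26), (39, 16, 24, 28, 31), (39, 16, 24, 38, 40), (39, 18, 29, 17, 35), (39, 18, 29, 18, 26), (39, 18, 29, 28, 31), (39, 18, 29, 38, 40), (39, 27, 20, 17, 35), (39, 27, 20, 18, 26), (39, 27, 20, 28, 31), (39, 27, 20, 38, 40), (39, 39, 11, 17, 35), (39, 39, 11, 18, 26), (39, 39, 11, 28, 31), (39, 39, 11, 38, 40), (39, 4, 37, 17, 35), (39, 4, 37, 18, 26), (39, 4, 37, 28, 31), (39, 4, 37, 38, 40), (7, 10, 1, 15, 21), (7, 10, 1, 16, 16), (7, 10, 1, 18, 32), (7, 10, 1, 2, 15), (7, 10, 1, 2, 21), (7, 10, 1, 40, 31), (7, 15, 37, 15, 21), (7, 15, 37, 16, 16), (7, 15, 37, 18, 32), (7, 15, 37, 2, 15), (7, 15, 37, 2, 21), (7, 15, 37, 40, 31), (7, 29, 30, 15, 21), (7, 29, 30, 16, 16), (7, 29, 30, 18, 32), (7, 29, 30, 2, 15), (7, 29, 30, 2, 21), (7, 29, 30, 40, 31), (7, 3, 33, 15, 21), (7, 3, 33, 16, 16), (7, 3, 33, 18, 32), (7, 3, 33, 2, 15), (7, 3, 33, 2, 21), (7, 3, 33, 40, 31), (7, 31, 17, 15, 21), (7, 31, 17, 16, 16), (7, 31, 17, 18, 32), (7, 31, 17, 2, 15), (7, 31, 17, 2, 21), (7, 31, 17, 40, 31)}.
Joining (T ⨝ U) and R on G yields {(39, 18, 29, 17, 35, 23), (39, 18, 29, 18, 26, 23), (39, 18, 29, 28, 31, 23), (39, 18, 29, 38, 40, 23), (39, 27, 20, 17, 35, 1), (39, 27, 20, 18, 26, 1), (39, 27, 20, 28, 31, 1), (39, 27, 20, 38, 40, 1), (39, 4, 37, 17, 35, 23), (39, 4, 37, 18, 26, 23), (39, 4, 37, 28, 31, 23), (39, 4, 37, 38, 40, 23), (7, 15, 37, 15, 21, 23), (7, 15, 37, 16, 16, 23), (7, 15, 37, 18, 32, 23), (7, 15, 37, 2, 15, 23), (7, 15, 37, 2, 21, 23), (7, 15, 37, 40, 31, 23)}.
Selection C <= 35: {(39, 18, 29, 17, 35, 23), (39, 18, 29, 18, 26, 23), (39, 18, 29, 28, 31, 23), (39, 27, 20, 17, 35, 1), (39, 27, 20, 18, 26, 1), (39, 27, 20, 28, 31, 1), (39, 4, 37, 17, 35, 23), (39, 4, 37, 18, 26, 23), (39, 4, 37, 28, 31, 23), (7, 15, 37, 15, 21, 23), (7, 15, 37, 16, 16, 23), (7, 15, 37, 18, 32, 23), (7, 15, 37, 2, 15, 23), (7, 15, 37, 2, 21, 23), (7, 15, 37, 40, 31, 23)}
Projecting to D, F (7 duplicate(s) eliminated): {(15, 7), (16, 7), (17, 39), (18, 39), (18, 7), (2, 7), (28, 39), (40, 7)}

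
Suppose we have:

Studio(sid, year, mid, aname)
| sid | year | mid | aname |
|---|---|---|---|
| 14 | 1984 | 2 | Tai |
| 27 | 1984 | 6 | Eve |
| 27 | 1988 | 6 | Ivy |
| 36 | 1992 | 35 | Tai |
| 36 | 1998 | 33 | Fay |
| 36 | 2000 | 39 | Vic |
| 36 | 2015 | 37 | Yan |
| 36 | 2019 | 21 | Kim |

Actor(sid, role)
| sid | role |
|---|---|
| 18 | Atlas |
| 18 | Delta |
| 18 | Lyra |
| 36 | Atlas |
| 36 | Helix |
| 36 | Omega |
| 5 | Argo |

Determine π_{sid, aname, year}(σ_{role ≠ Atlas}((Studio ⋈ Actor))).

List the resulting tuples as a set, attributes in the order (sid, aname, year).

Joining Studio and Actor on sid yields {(36, 1992, 35, Tai, Atlas), (36, 1992, 35, Tai, Helix), (36, 1992, 35, Tai, Omega), (36, 1998, 33, Fay, Atlas), (36, 1998, 33, Fay, Helix), (36, 1998, 33, Fay, Omega), (36, 2000, 39, Vic, Atlas), (36, 2000, 39, Vic, Helix), (36, 2000, 39, Vic, Omega), (36, 2015, 37, Yan, Atlas), (36, 2015, 37, Yan, Helix), (36, 2015, 37, Yan, Omega), (36, 2019, 21, Kim, Atlas), (36, 2019, 21, Kim, Helix), (36, 2019, 21, Kim, Omega)}.
Selection role ≠ Atlas: {(36, 1992, 35, Tai, Helix), (36, 1992, 35, Tai, Omega), (36, 1998, 33, Fay, Helix), (36, 1998, 33, Fay, Omega), (36, 2000, 39, Vic, Helix), (36, 2000, 39, Vic, Omega), (36, 2015, 37, Yan, Helix), (36, 2015, 37, Yan, Omega), (36, 2019, 21, Kim, Helix), (36, 2019, 21, Kim, Omega)}
Keep only column(s) sid, aname, year (5 duplicate(s) eliminated): {(36, Fay, 1998), (36, Kim, 2019), (36, Tai, 1992), (36, Vic, 2000), (36, Yan, 2015)}

{(36, Fay, 1998), (36, Kim, 2019), (36, Tai, 1992), (36, Vic, 2000), (36, Yan, 2015)}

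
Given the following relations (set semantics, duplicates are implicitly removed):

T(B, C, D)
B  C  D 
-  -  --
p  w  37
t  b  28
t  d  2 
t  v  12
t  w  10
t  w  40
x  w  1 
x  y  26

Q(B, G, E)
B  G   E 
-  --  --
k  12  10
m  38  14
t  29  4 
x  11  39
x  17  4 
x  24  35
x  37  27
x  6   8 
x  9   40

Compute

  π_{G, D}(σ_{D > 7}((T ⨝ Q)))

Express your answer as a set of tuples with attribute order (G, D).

{(11, 26), (17, 26), (24, 26), (29, 10), (29, 12), (29, 28), (29, 40), (37, 26), (6, 26), (9, 26)}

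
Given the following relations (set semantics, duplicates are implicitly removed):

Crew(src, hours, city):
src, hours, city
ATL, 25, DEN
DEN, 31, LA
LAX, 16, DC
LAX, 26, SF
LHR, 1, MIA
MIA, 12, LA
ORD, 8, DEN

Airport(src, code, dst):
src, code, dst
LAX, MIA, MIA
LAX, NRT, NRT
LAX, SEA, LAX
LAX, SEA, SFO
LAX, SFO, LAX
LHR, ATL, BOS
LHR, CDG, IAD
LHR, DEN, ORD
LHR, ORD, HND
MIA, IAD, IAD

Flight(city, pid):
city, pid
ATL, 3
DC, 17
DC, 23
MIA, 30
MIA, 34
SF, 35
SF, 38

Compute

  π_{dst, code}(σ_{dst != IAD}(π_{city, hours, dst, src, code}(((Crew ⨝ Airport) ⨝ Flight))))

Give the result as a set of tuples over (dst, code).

Joining Crew and Airport on src yields {(LAX, 16, DC, MIA, MIA), (LAX, 16, DC, NRT, NRT), (LAX, 16, DC, SEA, LAX), (LAX, 16, DC, SEA, SFO), (LAX, 16, DC, SFO, LAX), (LAX, 26, SF, MIA, MIA), (LAX, 26, SF, NRT, NRT), (LAX, 26, SF, SEA, LAX), (LAX, 26, SF, SEA, SFO), (LAX, 26, SF, SFO, LAX), (LHR, 1, MIA, ATL, BOS), (LHR, 1, MIA, CDG, IAD), (LHR, 1, MIA, DEN, ORD), (LHR, 1, MIA, ORD, HND), (MIA, 12, LA, IAD, IAD)}.
Joining (Crew ⨝ Airport) and Flight on city yields {(LAX, 16, DC, MIA, MIA, 17), (LAX, 16, DC, MIA, MIA, 23), (LAX, 16, DC, NRT, NRT, 17), (LAX, 16, DC, NRT, NRT, 23), (LAX, 16, DC, SEA, LAX, 17), (LAX, 16, DC, SEA, LAX, 23), (LAX, 16, DC, SEA, SFO, 17), (LAX, 16, DC, SEA, SFO, 23), (LAX, 16, DC, SFO, LAX, 17), (LAX, 16, DC, SFO, LAX, 23), (LAX, 26, SF, MIA, MIA, 35), (LAX, 26, SF, MIA, MIA, 38), (LAX, 26, SF, NRT, NRT, 35), (LAX, 26, SF, NRT, NRT, 38), (LAX, 26, SF, SEA, LAX, 35), (LAX, 26, SF, SEA, LAX, 38), (LAX, 26, SF, SEA, SFO, 35), (LAX, 26, SF, SEA, SFO, 38), (LAX, 26, SF, SFO, LAX, 35), (LAX, 26, SF, SFO, LAX, 38), (LHR, 1, MIA, ATL, BOS, 30), (LHR, 1, MIA, ATL, BOS, 34), (LHR, 1, MIA, CDG, IAD, 30), (LHR, 1, MIA, CDG, IAD, 34), (LHR, 1, MIA, DEN, ORD, 30), (LHR, 1, MIA, DEN, ORD, 34), (LHR, 1, MIA, ORD, HND, 30), (LHR, 1, MIA, ORD, HND, 34)}.
π_{city, hours, dst, src, code} gives {(DC, 16, LAX, LAX, SEA), (DC, 16, LAX, LAX, SFO), (DC, 16, MIA, LAX, MIA), (DC, 16, NRT, LAX, NRT), (DC, 16, SFO, LAX, SEA), (MIA, 1, BOS, LHR, ATL), (MIA, 1, HND, LHR, ORD), (MIA, 1, IAD, LHR, CDG), (MIA, 1, ORD, LHR, DEN), (SF, 26, LAX, LAX, SEA), (SF, 26, LAX, LAX, SFO), (SF, 26, MIA, LAX, MIA), (SF, 26, NRT, LAX, NRT), (SF, 26, SFO, LAX, SEA)} (14 duplicate(s) eliminated).
Selection dst != IAD: {(DC, 16, LAX, LAX, SEA), (DC, 16, LAX, LAX, SFO), (DC, 16, MIA, LAX, MIA), (DC, 16, NRT, LAX, NRT), (DC, 16, SFO, LAX, SEA), (MIA, 1, BOS, LHR, ATL), (MIA, 1, HND, LHR, ORD), (MIA, 1, ORD, LHR, DEN), (SF, 26, LAX, LAX, SEA), (SF, 26, LAX, LAX, SFO), (SF, 26, MIA, LAX, MIA), (SF, 26, NRT, LAX, NRT), (SF, 26, SFO, LAX, SEA)}
π_{dst, code} gives {(BOS, ATL), (HND, ORD), (LAX, SEA), (LAX, SFO), (MIA, MIA), (NRT, NRT), (ORD, DEN), (SFO, SEA)} (5 duplicate(s) eliminated).

{(BOS, ATL), (HND, ORD), (LAX, SEA), (LAX, SFO), (MIA, MIA), (NRT, NRT), (ORD, DEN), (SFO, SEA)}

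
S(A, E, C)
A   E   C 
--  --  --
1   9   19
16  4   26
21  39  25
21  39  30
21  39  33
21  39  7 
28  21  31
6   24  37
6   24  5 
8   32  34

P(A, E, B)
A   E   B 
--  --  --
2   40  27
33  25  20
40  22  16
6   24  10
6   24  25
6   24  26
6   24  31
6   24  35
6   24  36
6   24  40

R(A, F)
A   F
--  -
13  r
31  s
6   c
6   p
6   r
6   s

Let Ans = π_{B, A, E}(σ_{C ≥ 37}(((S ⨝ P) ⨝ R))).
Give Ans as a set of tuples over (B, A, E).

{(10, 6, 24), (25, 6, 24), (26, 6, 24), (31, 6, 24), (35, 6, 24), (36, 6, 24), (40, 6, 24)}

S ⋈ P (natural join on A, E): {(6, 24, 37, 10), (6, 24, 37, 25), (6, 24, 37, 26), (6, 24, 37, 31), (6, 24, 37, 35), (6, 24, 37, 36), (6, 24, 37, 40), (6, 24, 5, 10), (6, 24, 5, 25), (6, 24, 5, 26), (6, 24, 5, 31), (6, 24, 5, 35), (6, 24, 5, 36), (6, 24, 5, 40)}
(S ⨝ P) ⋈ R (natural join on A): {(6, 24, 37, 10, c), (6, 24, 37, 10, p), (6, 24, 37, 10, r), (6, 24, 37, 10, s), (6, 24, 37, 25, c), (6, 24, 37, 25, p), (6, 24, 37, 25, r), (6, 24, 37, 25, s), (6, 24, 37, 26, c), (6, 24, 37, 26, p), (6, 24, 37, 26, r), (6, 24, 37, 26, s), (6, 24, 37, 31, c), (6, 24, 37, 31, p), (6, 24, 37, 31, r), (6, 24, 37, 31, s), (6, 24, 37, 35, c), (6, 24, 37, 35, p), (6, 24, 37, 35, r), (6, 24, 37, 35, s), (6, 24, 37, 36, c), (6, 24, 37, 36, p), (6, 24, 37, 36, r), (6, 24, 37, 36, s), (6, 24, 37, 40, c), (6, 24, 37, 40, p), (6, 24, 37, 40, r), (6, 24, 37, 40, s), (6, 24, 5, 10, c), (6, 24, 5, 10, p), (6, 24, 5, 10, r), (6, 24, 5, 10, s), (6, 24, 5, 25, c), (6, 24, 5, 25, p), (6, 24, 5, 25, r), (6, 24, 5, 25, s), (6, 24, 5, 26, c), (6, 24, 5, 26, p), (6, 24, 5, 26, r), (6, 24, 5, 26, s), (6, 24, 5, 31, c), (6, 24, 5, 31, p), (6, 24, 5, 31, r), (6, 24, 5, 31, s), (6, 24, 5, 35, c), (6, 24, 5, 35, p), (6, 24, 5, 35, r), (6, 24, 5, 35, s), (6, 24, 5, 36, c), (6, 24, 5, 36, p), (6, 24, 5, 36, r), (6, 24, 5, 36, s), (6, 24, 5, 40, c), (6, 24, 5, 40, p), (6, 24, 5, 40, r), (6, 24, 5, 40, s)}
σ[C ≥ 37]: keep tuples satisfying C ≥ 37 → {(6, 24, 37, 10, c), (6, 24, 37, 10, p), (6, 24, 37, 10, r), (6, 24, 37, 10, s), (6, 24, 37, 25, c), (6, 24, 37, 25, p), (6, 24, 37, 25, r), (6, 24, 37, 25, s), (6, 24, 37, 26, c), (6, 24, 37, 26, p), (6, 24, 37, 26, r), (6, 24, 37, 26, s), (6, 24, 37, 31, c), (6, 24, 37, 31, p), (6, 24, 37, 31, r), (6, 24, 37, 31, s), (6, 24, 37, 35, c), (6, 24, 37, 35, p), (6, 24, 37, 35, r), (6, 24, 37, 35, s), (6, 24, 37, 36, c), (6, 24, 37, 36, p), (6, 24, 37, 36, r), (6, 24, 37, 36, s), (6, 24, 37, 40, c), (6, 24, 37, 40, p), (6, 24, 37, 40, r), (6, 24, 37, 40, s)}
π[B, A, E]: project onto (B, A, E) (21 duplicate(s) eliminated) → {(10, 6, 24), (25, 6, 24), (26, 6, 24), (31, 6, 24), (35, 6, 24), (36, 6, 24), (40, 6, 24)}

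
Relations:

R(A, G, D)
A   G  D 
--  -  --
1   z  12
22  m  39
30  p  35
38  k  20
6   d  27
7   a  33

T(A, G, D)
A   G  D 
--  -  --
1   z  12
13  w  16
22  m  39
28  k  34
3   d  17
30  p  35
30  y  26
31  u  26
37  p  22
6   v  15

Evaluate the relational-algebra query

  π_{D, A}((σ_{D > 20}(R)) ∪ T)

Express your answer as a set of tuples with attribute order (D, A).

{(12, 1), (15, 6), (16, 13), (17, 3), (22, 37), (26, 30), (26, 31), (27, 6), (33, 7), (34, 28), (35, 30), (39, 22)}

Filtering on D > 20 leaves {(22, m, 39), (30, p, 35), (6, d, 27), (7, a, 33)}.
Taking the union: {(1, z, 12), (13, w, 16), (22, m, 39), (28, k, 34), (3, d, 17), (30, p, 35), (30, y, 26), (31, u, 26), (37, p, 22), (6, d, 27), (6, v, 15), (7, a, 33)}
π[D, A]: project onto (D, A) → {(12, 1), (15, 6), (16, 13), (17, 3), (22, 37), (26, 30), (26, 31), (27, 6), (33, 7), (34, 28), (35, 30), (39, 22)}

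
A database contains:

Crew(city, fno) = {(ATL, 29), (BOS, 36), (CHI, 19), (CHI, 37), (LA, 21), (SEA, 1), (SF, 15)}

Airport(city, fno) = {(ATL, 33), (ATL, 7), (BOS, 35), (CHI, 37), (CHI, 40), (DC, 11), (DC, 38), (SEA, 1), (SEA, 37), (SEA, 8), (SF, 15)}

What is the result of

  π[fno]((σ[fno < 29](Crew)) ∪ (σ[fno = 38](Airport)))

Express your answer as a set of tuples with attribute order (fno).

Filtering on fno < 29 leaves {(CHI, 19), (LA, 21), (SEA, 1), (SF, 15)}.
Filtering on fno = 38 leaves {(DC, 38)}.
Union: {(CHI, 19), (LA, 21), (SEA, 1), (SF, 15)} with {(DC, 38)} → {(CHI, 19), (DC, 38), (LA, 21), (SEA, 1), (SF, 15)}
π[fno]: project onto (fno) → {1, 15, 19, 21, 38}

{1, 15, 19, 21, 38}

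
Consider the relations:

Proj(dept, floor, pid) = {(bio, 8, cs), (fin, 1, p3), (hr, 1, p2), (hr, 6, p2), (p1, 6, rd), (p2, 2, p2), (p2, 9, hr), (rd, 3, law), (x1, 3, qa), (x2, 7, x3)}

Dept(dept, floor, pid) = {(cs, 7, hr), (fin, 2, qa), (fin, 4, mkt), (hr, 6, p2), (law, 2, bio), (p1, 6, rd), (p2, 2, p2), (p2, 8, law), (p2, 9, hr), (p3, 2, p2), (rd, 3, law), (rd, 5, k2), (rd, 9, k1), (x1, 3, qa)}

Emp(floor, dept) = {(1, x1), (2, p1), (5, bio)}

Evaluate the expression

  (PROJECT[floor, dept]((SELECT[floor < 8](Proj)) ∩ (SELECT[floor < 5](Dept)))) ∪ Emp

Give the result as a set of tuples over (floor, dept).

Apply σ_{floor < 8}; surviving tuples: {(fin, 1, p3), (hr, 1, p2), (hr, 6, p2), (p1, 6, rd), (p2, 2, p2), (rd, 3, law), (x1, 3, qa), (x2, 7, x3)}
Apply σ_{floor < 5}; surviving tuples: {(fin, 2, qa), (fin, 4, mkt), (law, 2, bio), (p2, 2, p2), (p3, 2, p2), (rd, 3, law), (x1, 3, qa)}
Intersection: {(fin, 1, p3), (hr, 1, p2), (hr, 6, p2), (p1, 6, rd), (p2, 2, p2), (rd, 3, law), (x1, 3, qa), (x2, 7, x3)} with {(fin, 2, qa), (fin, 4, mkt), (law, 2, bio), (p2, 2, p2), (p3, 2, p2), (rd, 3, law), (x1, 3, qa)} → {(p2, 2, p2), (rd, 3, law), (x1, 3, qa)}
Keep only column(s) floor, dept: {(2, p2), (3, rd), (3, x1)}
Union: {(2, p2), (3, rd), (3, x1)} with {(1, x1), (2, p1), (5, bio)} → {(1, x1), (2, p1), (2, p2), (3, rd), (3, x1), (5, bio)}

{(1, x1), (2, p1), (2, p2), (3, rd), (3, x1), (5, bio)}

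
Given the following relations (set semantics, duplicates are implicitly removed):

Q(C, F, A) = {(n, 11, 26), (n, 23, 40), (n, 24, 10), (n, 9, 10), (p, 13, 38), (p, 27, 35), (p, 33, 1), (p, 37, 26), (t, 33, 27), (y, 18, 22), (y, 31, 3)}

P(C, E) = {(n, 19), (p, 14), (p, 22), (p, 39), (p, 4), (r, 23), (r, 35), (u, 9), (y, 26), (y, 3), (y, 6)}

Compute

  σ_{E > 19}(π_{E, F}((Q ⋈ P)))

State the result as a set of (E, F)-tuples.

Joining Q and P on C yields {(n, 11, 26, 19), (n, 23, 40, 19), (n, 24, 10, 19), (n, 9, 10, 19), (p, 13, 38, 14), (p, 13, 38, 22), (p, 13, 38, 39), (p, 13, 38, 4), (p, 27, 35, 14), (p, 27, 35, 22), (p, 27, 35, 39), (p, 27, 35, 4), (p, 33, 1, 14), (p, 33, 1, 22), (p, 33, 1, 39), (p, 33, 1, 4), (p, 37, 26, 14), (p, 37, 26, 22), (p, 37, 26, 39), (p, 37, 26, 4), (y, 18, 22, 26), (y, 18, 22, 3), (y, 18, 22, 6), (y, 31, 3, 26), (y, 31, 3, 3), (y, 31, 3, 6)}.
Keep only column(s) E, F: {(14, 13), (14, 27), (14, 33), (14, 37), (19, 11), (19, 23), (19, 24), (19, 9), (22, 13), (22, 27), (22, 33), (22, 37), (26, 18), (26, 31), (3, 18), (3, 31), (39, 13), (39, 27), (39, 33), (39, 37), (4, 13), (4, 27), (4, 33), (4, 37), (6, 18), (6, 31)}
σ[E > 19]: keep tuples satisfying E > 19 → {(22, 13), (22, 27), (22, 33), (22, 37), (26, 18), (26, 31), (39, 13), (39, 27), (39, 33), (39, 37)}

{(22, 13), (22, 27), (22, 33), (22, 37), (26, 18), (26, 31), (39, 13), (39, 27), (39, 33), (39, 37)}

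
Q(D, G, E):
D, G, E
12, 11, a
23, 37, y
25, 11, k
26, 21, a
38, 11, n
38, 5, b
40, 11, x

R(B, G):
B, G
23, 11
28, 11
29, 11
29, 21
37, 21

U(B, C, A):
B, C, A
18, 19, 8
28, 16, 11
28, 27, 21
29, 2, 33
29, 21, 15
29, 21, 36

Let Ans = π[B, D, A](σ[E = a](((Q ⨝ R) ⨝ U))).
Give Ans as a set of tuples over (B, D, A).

Joining Q and R on G yields {(12, 11, a, 23), (12, 11, a, 28), (12, 11, a, 29), (25, 11, k, 23), (25, 11, k, 28), (25, 11, k, 29), (26, 21, a, 29), (26, 21, a, 37), (38, 11, n, 23), (38, 11, n, 28), (38, 11, n, 29), (40, 11, x, 23), (40, 11, x, 28), (40, 11, x, 29)}.
Joining (Q ⨝ R) and U on B yields {(12, 11, a, 28, 16, 11), (12, 11, a, 28, 27, 21), (12, 11, a, 29, 2, 33), (12, 11, a, 29, 21, 15), (12, 11, a, 29, 21, 36), (25, 11, k, 28, 16, 11), (25, 11, k, 28, 27, 21), (25, 11, k, 29, 2, 33), (25, 11, k, 29, 21, 15), (25, 11, k, 29, 21, 36), (26, 21, a, 29, 2, 33), (26, 21, a, 29, 21, 15), (26, 21, a, 29, 21, 36), (38, 11, n, 28, 16, 11), (38, 11, n, 28, 27, 21), (38, 11, n, 29, 2, 33), (38, 11, n, 29, 21, 15), (38, 11, n, 29, 21, 36), (40, 11, x, 28, 16, 11), (40, 11, x, 28, 27, 21), (40, 11, x, 29, 2, 33), (40, 11, x, 29, 21, 15), (40, 11, x, 29, 21, 36)}.
Filtering on E = a leaves {(12, 11, a, 28, 16, 11), (12, 11, a, 28, 27, 21), (12, 11, a, 29, 2, 33), (12, 11, a, 29, 21, 15), (12, 11, a, 29, 21, 36), (26, 21, a, 29, 2, 33), (26, 21, a, 29, 21, 15), (26, 21, a, 29, 21, 36)}.
π[B, D, A]: project onto (B, D, A) → {(28, 12, 11), (28, 12, 21), (29, 12, 15), (29, 12, 33), (29, 12, 36), (29, 26, 15), (29, 26, 33), (29, 26, 36)}

{(28, 12, 11), (28, 12, 21), (29, 12, 15), (29, 12, 33), (29, 12, 36), (29, 26, 15), (29, 26, 33), (29, 26, 36)}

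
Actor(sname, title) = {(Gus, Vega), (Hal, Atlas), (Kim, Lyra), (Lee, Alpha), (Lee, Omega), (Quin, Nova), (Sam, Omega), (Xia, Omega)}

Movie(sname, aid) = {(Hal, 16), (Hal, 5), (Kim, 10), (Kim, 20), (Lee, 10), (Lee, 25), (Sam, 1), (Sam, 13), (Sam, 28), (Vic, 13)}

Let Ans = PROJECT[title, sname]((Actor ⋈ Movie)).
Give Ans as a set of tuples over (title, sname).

{(Alpha, Lee), (Atlas, Hal), (Lyra, Kim), (Omega, Lee), (Omega, Sam)}

Joining Actor and Movie on sname yields {(Hal, Atlas, 16), (Hal, Atlas, 5), (Kim, Lyra, 10), (Kim, Lyra, 20), (Lee, Alpha, 10), (Lee, Alpha, 25), (Lee, Omega, 10), (Lee, Omega, 25), (Sam, Omega, 1), (Sam, Omega, 13), (Sam, Omega, 28)}.
Projecting to title, sname (6 duplicate(s) eliminated): {(Alpha, Lee), (Atlas, Hal), (Lyra, Kim), (Omega, Lee), (Omega, Sam)}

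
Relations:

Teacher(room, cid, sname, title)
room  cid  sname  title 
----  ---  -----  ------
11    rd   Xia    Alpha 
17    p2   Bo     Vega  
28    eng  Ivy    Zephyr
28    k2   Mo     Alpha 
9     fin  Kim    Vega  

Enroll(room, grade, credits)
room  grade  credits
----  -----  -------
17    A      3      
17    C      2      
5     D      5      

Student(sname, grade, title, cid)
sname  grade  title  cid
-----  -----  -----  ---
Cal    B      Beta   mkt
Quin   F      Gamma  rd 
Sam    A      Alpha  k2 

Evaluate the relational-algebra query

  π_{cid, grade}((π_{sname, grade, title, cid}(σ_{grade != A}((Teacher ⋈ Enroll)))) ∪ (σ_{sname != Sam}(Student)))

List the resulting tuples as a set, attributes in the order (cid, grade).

{(mkt, B), (p2, C), (rd, F)}

Natural join on room: {(17, p2, Bo, Vega, A, 3), (17, p2, Bo, Vega, C, 2)}
Filtering on grade != A leaves {(17, p2, Bo, Vega, C, 2)}.
π_{sname, grade, title, cid} gives {(Bo, C, Vega, p2)}.
Filtering on sname != Sam leaves {(Cal, B, Beta, mkt), (Quin, F, Gamma, rd)}.
Union: {(Bo, C, Vega, p2)} with {(Cal, B, Beta, mkt), (Quin, F, Gamma, rd)} → {(Bo, C, Vega, p2), (Cal, B, Beta, mkt), (Quin, F, Gamma, rd)}
π_{cid, grade} gives {(mkt, B), (p2, C), (rd, F)}.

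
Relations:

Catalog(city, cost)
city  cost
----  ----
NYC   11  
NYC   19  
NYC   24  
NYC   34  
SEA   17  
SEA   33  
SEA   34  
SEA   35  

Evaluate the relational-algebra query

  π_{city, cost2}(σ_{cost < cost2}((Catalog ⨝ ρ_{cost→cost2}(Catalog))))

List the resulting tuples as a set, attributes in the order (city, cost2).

ρ[cost→cost2]: schema becomes (city, cost2); tuples unchanged.
Joining Catalog and ρ_{cost→cost2}(Catalog) on city yields {(NYC, 11, 11), (NYC, 11, 19), (NYC, 11, 24), (NYC, 11, 34), (NYC, 19, 11), (NYC, 19, 19), (NYC, 19, 24), (NYC, 19, 34), (NYC, 24, 11), (NYC, 24, 19), (NYC, 24, 24), (NYC, 24, 34), (NYC, 34, 11), (NYC, 34, 19), (NYC, 34, 24), (NYC, 34, 34), (SEA, 17, 17), (SEA, 17, 33), (SEA, 17, 34), (SEA, 17, 35), (SEA, 33, 17), (SEA, 33, 33), (SEA, 33, 34), (SEA, 33, 35), (SEA, 34, 17), (SEA, 34, 33), (SEA, 34, 34), (SEA, 34, 35), (SEA, 35, 17), (SEA, 35, 33), (SEA, 35, 34), (SEA, 35, 35)}.
Selection cost < cost2: {(NYC, 11, 19), (NYC, 11, 24), (NYC, 11, 34), (NYC, 19, 24), (NYC, 19, 34), (NYC, 24, 34), (SEA, 17, 33), (SEA, 17, 34), (SEA, 17, 35), (SEA, 33, 34), (SEA, 33, 35), (SEA, 34, 35)}
Projecting to city, cost2 (6 duplicate(s) eliminated): {(NYC, 19), (NYC, 24), (NYC, 34), (SEA, 33), (SEA, 34), (SEA, 35)}

{(NYC, 19), (NYC, 24), (NYC, 34), (SEA, 33), (SEA, 34), (SEA, 35)}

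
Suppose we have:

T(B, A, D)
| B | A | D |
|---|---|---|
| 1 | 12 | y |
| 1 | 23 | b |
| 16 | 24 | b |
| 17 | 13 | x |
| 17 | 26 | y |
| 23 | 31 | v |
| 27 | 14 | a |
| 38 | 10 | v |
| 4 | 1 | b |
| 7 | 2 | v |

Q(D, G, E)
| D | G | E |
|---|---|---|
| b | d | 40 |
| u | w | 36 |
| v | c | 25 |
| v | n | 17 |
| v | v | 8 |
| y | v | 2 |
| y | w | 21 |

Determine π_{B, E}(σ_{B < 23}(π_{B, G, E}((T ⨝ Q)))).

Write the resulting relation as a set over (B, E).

{(1, 2), (1, 21), (1, 40), (16, 40), (17, 2), (17, 21), (4, 40), (7, 17), (7, 25), (7, 8)}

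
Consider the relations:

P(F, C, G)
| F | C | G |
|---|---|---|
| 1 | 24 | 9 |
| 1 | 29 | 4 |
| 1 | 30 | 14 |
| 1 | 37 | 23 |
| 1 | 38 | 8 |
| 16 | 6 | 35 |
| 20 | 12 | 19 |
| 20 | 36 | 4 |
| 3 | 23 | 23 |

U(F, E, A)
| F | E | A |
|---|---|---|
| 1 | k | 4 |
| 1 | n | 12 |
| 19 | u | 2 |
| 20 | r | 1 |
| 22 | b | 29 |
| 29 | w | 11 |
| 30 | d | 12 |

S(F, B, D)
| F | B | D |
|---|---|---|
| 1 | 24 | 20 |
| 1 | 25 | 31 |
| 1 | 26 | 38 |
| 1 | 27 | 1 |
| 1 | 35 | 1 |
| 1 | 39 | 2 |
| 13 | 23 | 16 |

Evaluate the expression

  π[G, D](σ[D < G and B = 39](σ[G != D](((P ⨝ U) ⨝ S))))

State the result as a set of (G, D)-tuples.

Natural join on F: {(1, 24, 9, k, 4), (1, 24, 9, n, 12), (1, 29, 4, k, 4), (1, 29, 4, n, 12), (1, 30, 14, k, 4), (1, 30, 14, n, 12), (1, 37, 23, k, 4), (1, 37, 23, n, 12), (1, 38, 8, k, 4), (1, 38, 8, n, 12), (20, 12, 19, r, 1), (20, 36, 4, r, 1)}
Natural join on F: {(1, 24, 9, k, 4, 24, 20), (1, 24, 9, k, 4, 25, 31), (1, 24, 9, k, 4, 26, 38), (1, 24, 9, k, 4, 27, 1), (1, 24, 9, k, 4, 35, 1), (1, 24, 9, k, 4, 39, 2), (1, 24, 9, n, 12, 24, 20), (1, 24, 9, n, 12, 25, 31), (1, 24, 9, n, 12, 26, 38), (1, 24, 9, n, 12, 27, 1), (1, 24, 9, n, 12, 35, 1), (1, 24, 9, n, 12, 39, 2), (1, 29, 4, k, 4, 24, 20), (1, 29, 4, k, 4, 25, 31), (1, 29, 4, k, 4, 26, 38), (1, 29, 4, k, 4, 27, 1), (1, 29, 4, k, 4, 35, 1), (1, 29, 4, k, 4, 39, 2), (1, 29, 4, n, 12, 24, 20), (1, 29, 4, n, 12, 25, 31), (1, 29, 4, n, 12, 26, 38), (1, 29, 4, n, 12, 27, 1), (1, 29, 4, n, 12, 35, 1), (1, 29, 4, n, 12, 39, 2), (1, 30, 14, k, 4, 24, 20), (1, 30, 14, k, 4, 25, 31), (1, 30, 14, k, 4, 26, 38), (1, 30, 14, k, 4, 27, 1), (1, 30, 14, k, 4, 35, 1), (1, 30, 14, k, 4, 39, 2), (1, 30, 14, n, 12, 24, 20), (1, 30, 14, n, 12, 25, 31), (1, 30, 14, n, 12, 26, 38), (1, 30, 14, n, 12, 27, 1), (1, 30, 14, n, 12, 35, 1), (1, 30, 14, n, 12, 39, 2), (1, 37, 23, k, 4, 24, 20), (1, 37, 23, k, 4, 25, 31), (1, 37, 23, k, 4, 26, 38), (1, 37, 23, k, 4, 27, 1), (1, 37, 23, k, 4, 35, 1), (1, 37, 23, k, 4, 39, 2), (1, 37, 23, n, 12, 24, 20), (1, 37, 23, n, 12, 25, 31), (1, 37, 23, n, 12, 26, 38), (1, 37, 23, n, 12, 27, 1), (1, 37, 23, n, 12, 35, 1), (1, 37, 23, n, 12, 39, 2), (1, 38, 8, k, 4, 24, 20), (1, 38, 8, k, 4, 25, 31), (1, 38, 8, k, 4, 26, 38), (1, 38, 8, k, 4, 27, 1), (1, 38, 8, k, 4, 35, 1), (1, 38, 8, k, 4, 39, 2), (1, 38, 8, n, 12, 24, 20), (1, 38, 8, n, 12, 25, 31), (1, 38, 8, n, 12, 26, 38), (1, 38, 8, n, 12, 27, 1), (1, 38, 8, n, 12, 35, 1), (1, 38, 8, n, 12, 39, 2)}
Apply σ_{G != D}; surviving tuples: {(1, 24, 9, k, 4, 24, 20), (1, 24, 9, k, 4, 25, 31), (1, 24, 9, k, 4, 26, 38), (1, 24, 9, k, 4, 27, 1), (1, 24, 9, k, 4, 35, 1), (1, 24, 9, k, 4, 39, 2), (1, 24, 9, n, 12, 24, 20), (1, 24, 9, n, 12, 25, 31), (1, 24, 9, n, 12, 26, 38), (1, 24, 9, n, 12, 27, 1), (1, 24, 9, n, 12, 35, 1), (1, 24, 9, n, 12, 39, 2), (1, 29, 4, k, 4, 24, 20), (1, 29, 4, k, 4, 25, 31), (1, 29, 4, k, 4, 26, 38), (1, 29, 4, k, 4, 27, 1), (1, 29, 4, k, 4, 35, 1), (1, 29, 4, k, 4, 39, 2), (1, 29, 4, n, 12, 24, 20), (1, 29, 4, n, 12, 25, 31), (1, 29, 4, n, 12, 26, 38), (1, 29, 4, n, 12, 27, 1), (1, 29, 4, n, 12, 35, 1), (1, 29, 4, n, 12, 39, 2), (1, 30, 14, k, 4, 24, 20), (1, 30, 14, k, 4, 25, 31), (1, 30, 14, k, 4, 26, 38), (1, 30, 14, k, 4, 27, 1), (1, 30, 14, k, 4, 35, 1), (1, 30, 14, k, 4, 39, 2), (1, 30, 14, n, 12, 24, 20), (1, 30, 14, n, 12, 25, 31), (1, 30, 14, n, 12, 26, 38), (1, 30, 14, n, 12, 27, 1), (1, 30, 14, n, 12, 35, 1), (1, 30, 14, n, 12, 39, 2), (1, 37, 23, k, 4, 24, 20), (1, 37, 23, k, 4, 25, 31), (1, 37, 23, k, 4, 26, 38), (1, 37, 23, k, 4, 27, 1), (1, 37, 23, k, 4, 35, 1), (1, 37, 23, k, 4, 39, 2), (1, 37, 23, n, 12, 24, 20), (1, 37, 23, n, 12, 25, 31), (1, 37, 23, n, 12, 26, 38), (1, 37, 23, n, 12, 27, 1), (1, 37, 23, n, 12, 35, 1), (1, 37, 23, n, 12, 39, 2), (1, 38, 8, k, 4, 24, 20), (1, 38, 8, k, 4, 25, 31), (1, 38, 8, k, 4, 26, 38), (1, 38, 8, k, 4, 27, 1), (1, 38, 8, k, 4, 35, 1), (1, 38, 8, k, 4, 39, 2), (1, 38, 8, n, 12, 24, 20), (1, 38, 8, n, 12, 25, 31), (1, 38, 8, n, 12, 26, 38), (1, 38, 8, n, 12, 27, 1), (1, 38, 8, n, 12, 35, 1), (1, 38, 8, n, 12, 39, 2)}
Apply σ_{D < G and B = 39}; surviving tuples: {(1, 24, 9, k, 4, 39, 2), (1, 24, 9, n, 12, 39, 2), (1, 29, 4, k, 4, 39, 2), (1, 29, 4, n, 12, 39, 2), (1, 30, 14, k, 4, 39, 2), (1, 30, 14, n, 12, 39, 2), (1, 37, 23, k, 4, 39, 2), (1, 37, 23, n, 12, 39, 2), (1, 38, 8, k, 4, 39, 2), (1, 38, 8, n, 12, 39, 2)}
π[G, D]: project onto (G, D) (5 duplicate(s) eliminated) → {(14, 2), (23, 2), (4, 2), (8, 2), (9, 2)}

{(14, 2), (23, 2), (4, 2), (8, 2), (9, 2)}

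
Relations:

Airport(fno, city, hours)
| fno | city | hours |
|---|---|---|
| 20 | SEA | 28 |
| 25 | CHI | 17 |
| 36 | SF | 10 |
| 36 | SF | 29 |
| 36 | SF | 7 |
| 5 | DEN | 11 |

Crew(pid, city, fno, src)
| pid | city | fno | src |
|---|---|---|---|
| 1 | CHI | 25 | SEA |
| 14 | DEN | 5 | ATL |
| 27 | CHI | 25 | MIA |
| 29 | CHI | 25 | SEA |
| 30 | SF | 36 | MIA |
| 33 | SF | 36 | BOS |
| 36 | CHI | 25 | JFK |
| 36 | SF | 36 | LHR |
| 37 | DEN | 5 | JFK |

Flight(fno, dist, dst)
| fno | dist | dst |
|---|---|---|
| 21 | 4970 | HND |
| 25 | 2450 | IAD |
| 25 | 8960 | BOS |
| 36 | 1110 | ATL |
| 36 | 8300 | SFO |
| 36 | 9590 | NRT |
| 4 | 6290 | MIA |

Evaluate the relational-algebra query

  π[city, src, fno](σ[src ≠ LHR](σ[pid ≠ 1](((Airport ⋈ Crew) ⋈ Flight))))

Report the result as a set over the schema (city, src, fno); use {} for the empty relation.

Airport ⋈ Crew (natural join on fno, city): {(25, CHI, 17, 1, SEA), (25, CHI, 17, 27, MIA), (25, CHI, 17, 29, SEA), (25, CHI, 17, 36, JFK), (36, SF, 10, 30, MIA), (36, SF, 10, 33, BOS), (36, SF, 10, 36, LHR), (36, SF, 29, 30, MIA), (36, SF, 29, 33, BOS), (36, SF, 29, 36, LHR), (36, SF, 7, 30, MIA), (36, SF, 7, 33, BOS), (36, SF, 7, 36, LHR), (5, DEN, 11, 14, ATL), (5, DEN, 11, 37, JFK)}
(Airport ⋈ Crew) ⋈ Flight (natural join on fno): {(25, CHI, 17, 1, SEA, 2450, IAD), (25, CHI, 17, 1, SEA, 8960, BOS), (25, CHI, 17, 27, MIA, 2450, IAD), (25, CHI, 17, 27, MIA, 8960, BOS), (25, CHI, 17, 29, SEA, 2450, IAD), (25, CHI, 17, 29, SEA, 8960, BOS), (25, CHI, 17, 36, JFK, 2450, IAD), (25, CHI, 17, 36, JFK, 8960, BOS), (36, SF, 10, 30, MIA, 1110, ATL), (36, SF, 10, 30, MIA, 8300, SFO), (36, SF, 10, 30, MIA, 9590, NRT), (36, SF, 10, 33, BOS, 1110, ATL), (36, SF, 10, 33, BOS, 8300, SFO), (36, SF, 10, 33, BOS, 9590, NRT), (36, SF, 10, 36, LHR, 1110, ATL), (36, SF, 10, 36, LHR, 8300, SFO), (36, SF, 10, 36, LHR, 9590, NRT), (36, SF, 29, 30, MIA, 1110, ATL), (36, SF, 29, 30, MIA, 8300, SFO), (36, SF, 29, 30, MIA, 9590, NRT), (36, SF, 29, 33, BOS, 1110, ATL), (36, SF, 29, 33, BOS, 8300, SFO), (36, SF, 29, 33, BOS, 9590, NRT), (36, SF, 29, 36, LHR, 1110, ATL), (36, SF, 29, 36, LHR, 8300, SFO), (36, SF, 29, 36, LHR, 9590, NRT), (36, SF, 7, 30, MIA, 1110, ATL), (36, SF, 7, 30, MIA, 8300, SFO), (36, SF, 7, 30, MIA, 9590, NRT), (36, SF, 7, 33, BOS, 1110, ATL), (36, SF, 7, 33, BOS, 8300, SFO), (36, SF, 7, 33, BOS, 9590, NRT), (36, SF, 7, 36, LHR, 1110, ATL), (36, SF, 7, 36, LHR, 8300, SFO), (36, SF, 7, 36, LHR, 9590, NRT)}
Selection pid ≠ 1: {(25, CHI, 17, 27, MIA, 2450, IAD), (25, CHI, 17, 27, MIA, 8960, BOS), (25, CHI, 17, 29, SEA, 2450, IAD), (25, CHI, 17, 29, SEA, 8960, BOS), (25, CHI, 17, 36, JFK, 2450, IAD), (25, CHI, 17, 36, JFK, 8960, BOS), (36, SF, 10, 30, MIA, 1110, ATL), (36, SF, 10, 30, MIA, 8300, SFO), (36, SF, 10, 30, MIA, 9590, NRT), (36, SF, 10, 33, BOS, 1110, ATL), (36, SF, 10, 33, BOS, 8300, SFO), (36, SF, 10, 33, BOS, 9590, NRT), (36, SF, 10, 36, LHR, 1110, ATL), (36, SF, 10, 36, LHR, 8300, SFO), (36, SF, 10, 36, LHR, 9590, NRT), (36, SF, 29, 30, MIA, 1110, ATL), (36, SF, 29, 30, MIA, 8300, SFO), (36, SF, 29, 30, MIA, 9590, NRT), (36, SF, 29, 33, BOS, 1110, ATL), (36, SF, 29, 33, BOS, 8300, SFO), (36, SF, 29, 33, BOS, 9590, NRT), (36, SF, 29, 36, LHR, 1110, ATL), (36, SF, 29, 36, LHR, 8300, SFO), (36, SF, 29, 36, LHR, 9590, NRT), (36, SF, 7, 30, MIA, 1110, ATL), (36, SF, 7, 30, MIA, 8300, SFO), (36, SF, 7, 30, MIA, 9590, NRT), (36, SF, 7, 33, BOS, 1110, ATL), (36, SF, 7, 33, BOS, 8300, SFO), (36, SF, 7, 33, BOS, 9590, NRT), (36, SF, 7, 36, LHR, 1110, ATL), (36, SF, 7, 36, LHR, 8300, SFO), (36, SF, 7, 36, LHR, 9590, NRT)}
Selection src ≠ LHR: {(25, CHI, 17, 27, MIA, 2450, IAD), (25, CHI, 17, 27, MIA, 8960, BOS), (25, CHI, 17, 29, SEA, 2450, IAD), (25, CHI, 17, 29, SEA, 8960, BOS), (25, CHI, 17, 36, JFK, 2450, IAD), (25, CHI, 17, 36, JFK, 8960, BOS), (36, SF, 10, 30, MIA, 1110, ATL), (36, SF, 10, 30, MIA, 8300, SFO), (36, SF, 10, 30, MIA, 9590, NRT), (36, SF, 10, 33, BOS, 1110, ATL), (36, SF, 10, 33, BOS, 8300, SFO), (36, SF, 10, 33, BOS, 9590, NRT), (36, SF, 29, 30, MIA, 1110, ATL), (36, SF, 29, 30, MIA, 8300, SFO), (36, SF, 29, 30, MIA, 9590, NRT), (36, SF, 29, 33, BOS, 1110, ATL), (36, SF, 29, 33, BOS, 8300, SFO), (36, SF, 29, 33, BOS, 9590, NRT), (36, SF, 7, 30, MIA, 1110, ATL), (36, SF, 7, 30, MIA, 8300, SFO), (36, SF, 7, 30, MIA, 9590, NRT), (36, SF, 7, 33, BOS, 1110, ATL), (36, SF, 7, 33, BOS, 8300, SFO), (36, SF, 7, 33, BOS, 9590, NRT)}
Projecting to city, src, fno (19 duplicate(s) eliminated): {(CHI, JFK, 25), (CHI, MIA, 25), (CHI, SEA, 25), (SF, BOS, 36), (SF, MIA, 36)}

{(CHI, JFK, 25), (CHI, MIA, 25), (CHI, SEA, 25), (SF, BOS, 36), (SF, MIA, 36)}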